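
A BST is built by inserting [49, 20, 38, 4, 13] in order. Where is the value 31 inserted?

Starting tree (level order): [49, 20, None, 4, 38, None, 13]
Insertion path: 49 -> 20 -> 38
Result: insert 31 as left child of 38
Final tree (level order): [49, 20, None, 4, 38, None, 13, 31]


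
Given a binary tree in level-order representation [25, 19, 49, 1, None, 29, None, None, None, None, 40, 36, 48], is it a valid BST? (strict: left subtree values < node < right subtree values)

Level-order array: [25, 19, 49, 1, None, 29, None, None, None, None, 40, 36, 48]
Validate using subtree bounds (lo, hi): at each node, require lo < value < hi,
then recurse left with hi=value and right with lo=value.
Preorder trace (stopping at first violation):
  at node 25 with bounds (-inf, +inf): OK
  at node 19 with bounds (-inf, 25): OK
  at node 1 with bounds (-inf, 19): OK
  at node 49 with bounds (25, +inf): OK
  at node 29 with bounds (25, 49): OK
  at node 40 with bounds (29, 49): OK
  at node 36 with bounds (29, 40): OK
  at node 48 with bounds (40, 49): OK
No violation found at any node.
Result: Valid BST


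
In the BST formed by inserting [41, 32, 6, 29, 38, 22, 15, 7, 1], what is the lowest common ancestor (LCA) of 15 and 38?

Tree insertion order: [41, 32, 6, 29, 38, 22, 15, 7, 1]
Tree (level-order array): [41, 32, None, 6, 38, 1, 29, None, None, None, None, 22, None, 15, None, 7]
In a BST, the LCA of p=15, q=38 is the first node v on the
root-to-leaf path with p <= v <= q (go left if both < v, right if both > v).
Walk from root:
  at 41: both 15 and 38 < 41, go left
  at 32: 15 <= 32 <= 38, this is the LCA
LCA = 32


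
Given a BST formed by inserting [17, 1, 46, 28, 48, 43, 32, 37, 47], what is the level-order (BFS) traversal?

Tree insertion order: [17, 1, 46, 28, 48, 43, 32, 37, 47]
Tree (level-order array): [17, 1, 46, None, None, 28, 48, None, 43, 47, None, 32, None, None, None, None, 37]
BFS from the root, enqueuing left then right child of each popped node:
  queue [17] -> pop 17, enqueue [1, 46], visited so far: [17]
  queue [1, 46] -> pop 1, enqueue [none], visited so far: [17, 1]
  queue [46] -> pop 46, enqueue [28, 48], visited so far: [17, 1, 46]
  queue [28, 48] -> pop 28, enqueue [43], visited so far: [17, 1, 46, 28]
  queue [48, 43] -> pop 48, enqueue [47], visited so far: [17, 1, 46, 28, 48]
  queue [43, 47] -> pop 43, enqueue [32], visited so far: [17, 1, 46, 28, 48, 43]
  queue [47, 32] -> pop 47, enqueue [none], visited so far: [17, 1, 46, 28, 48, 43, 47]
  queue [32] -> pop 32, enqueue [37], visited so far: [17, 1, 46, 28, 48, 43, 47, 32]
  queue [37] -> pop 37, enqueue [none], visited so far: [17, 1, 46, 28, 48, 43, 47, 32, 37]
Result: [17, 1, 46, 28, 48, 43, 47, 32, 37]


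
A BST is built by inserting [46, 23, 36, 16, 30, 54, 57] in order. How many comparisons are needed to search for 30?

Search path for 30: 46 -> 23 -> 36 -> 30
Found: True
Comparisons: 4


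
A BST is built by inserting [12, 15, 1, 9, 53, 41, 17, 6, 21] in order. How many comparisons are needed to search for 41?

Search path for 41: 12 -> 15 -> 53 -> 41
Found: True
Comparisons: 4


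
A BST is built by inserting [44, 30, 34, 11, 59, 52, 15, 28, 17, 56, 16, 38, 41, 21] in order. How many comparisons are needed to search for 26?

Search path for 26: 44 -> 30 -> 11 -> 15 -> 28 -> 17 -> 21
Found: False
Comparisons: 7


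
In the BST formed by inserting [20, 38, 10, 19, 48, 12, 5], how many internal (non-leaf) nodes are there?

Tree built from: [20, 38, 10, 19, 48, 12, 5]
Tree (level-order array): [20, 10, 38, 5, 19, None, 48, None, None, 12]
Rule: An internal node has at least one child.
Per-node child counts:
  node 20: 2 child(ren)
  node 10: 2 child(ren)
  node 5: 0 child(ren)
  node 19: 1 child(ren)
  node 12: 0 child(ren)
  node 38: 1 child(ren)
  node 48: 0 child(ren)
Matching nodes: [20, 10, 19, 38]
Count of internal (non-leaf) nodes: 4


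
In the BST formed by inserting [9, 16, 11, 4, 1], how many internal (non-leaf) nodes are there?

Tree built from: [9, 16, 11, 4, 1]
Tree (level-order array): [9, 4, 16, 1, None, 11]
Rule: An internal node has at least one child.
Per-node child counts:
  node 9: 2 child(ren)
  node 4: 1 child(ren)
  node 1: 0 child(ren)
  node 16: 1 child(ren)
  node 11: 0 child(ren)
Matching nodes: [9, 4, 16]
Count of internal (non-leaf) nodes: 3


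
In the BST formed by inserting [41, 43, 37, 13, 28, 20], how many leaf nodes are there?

Tree built from: [41, 43, 37, 13, 28, 20]
Tree (level-order array): [41, 37, 43, 13, None, None, None, None, 28, 20]
Rule: A leaf has 0 children.
Per-node child counts:
  node 41: 2 child(ren)
  node 37: 1 child(ren)
  node 13: 1 child(ren)
  node 28: 1 child(ren)
  node 20: 0 child(ren)
  node 43: 0 child(ren)
Matching nodes: [20, 43]
Count of leaf nodes: 2


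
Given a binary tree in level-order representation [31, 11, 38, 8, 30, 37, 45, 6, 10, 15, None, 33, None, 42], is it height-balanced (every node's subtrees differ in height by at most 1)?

Tree (level-order array): [31, 11, 38, 8, 30, 37, 45, 6, 10, 15, None, 33, None, 42]
Definition: a tree is height-balanced if, at every node, |h(left) - h(right)| <= 1 (empty subtree has height -1).
Bottom-up per-node check:
  node 6: h_left=-1, h_right=-1, diff=0 [OK], height=0
  node 10: h_left=-1, h_right=-1, diff=0 [OK], height=0
  node 8: h_left=0, h_right=0, diff=0 [OK], height=1
  node 15: h_left=-1, h_right=-1, diff=0 [OK], height=0
  node 30: h_left=0, h_right=-1, diff=1 [OK], height=1
  node 11: h_left=1, h_right=1, diff=0 [OK], height=2
  node 33: h_left=-1, h_right=-1, diff=0 [OK], height=0
  node 37: h_left=0, h_right=-1, diff=1 [OK], height=1
  node 42: h_left=-1, h_right=-1, diff=0 [OK], height=0
  node 45: h_left=0, h_right=-1, diff=1 [OK], height=1
  node 38: h_left=1, h_right=1, diff=0 [OK], height=2
  node 31: h_left=2, h_right=2, diff=0 [OK], height=3
All nodes satisfy the balance condition.
Result: Balanced


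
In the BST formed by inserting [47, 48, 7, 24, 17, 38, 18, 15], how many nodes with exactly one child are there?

Tree built from: [47, 48, 7, 24, 17, 38, 18, 15]
Tree (level-order array): [47, 7, 48, None, 24, None, None, 17, 38, 15, 18]
Rule: These are nodes with exactly 1 non-null child.
Per-node child counts:
  node 47: 2 child(ren)
  node 7: 1 child(ren)
  node 24: 2 child(ren)
  node 17: 2 child(ren)
  node 15: 0 child(ren)
  node 18: 0 child(ren)
  node 38: 0 child(ren)
  node 48: 0 child(ren)
Matching nodes: [7]
Count of nodes with exactly one child: 1


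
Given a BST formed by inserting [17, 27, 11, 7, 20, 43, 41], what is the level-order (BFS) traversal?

Tree insertion order: [17, 27, 11, 7, 20, 43, 41]
Tree (level-order array): [17, 11, 27, 7, None, 20, 43, None, None, None, None, 41]
BFS from the root, enqueuing left then right child of each popped node:
  queue [17] -> pop 17, enqueue [11, 27], visited so far: [17]
  queue [11, 27] -> pop 11, enqueue [7], visited so far: [17, 11]
  queue [27, 7] -> pop 27, enqueue [20, 43], visited so far: [17, 11, 27]
  queue [7, 20, 43] -> pop 7, enqueue [none], visited so far: [17, 11, 27, 7]
  queue [20, 43] -> pop 20, enqueue [none], visited so far: [17, 11, 27, 7, 20]
  queue [43] -> pop 43, enqueue [41], visited so far: [17, 11, 27, 7, 20, 43]
  queue [41] -> pop 41, enqueue [none], visited so far: [17, 11, 27, 7, 20, 43, 41]
Result: [17, 11, 27, 7, 20, 43, 41]


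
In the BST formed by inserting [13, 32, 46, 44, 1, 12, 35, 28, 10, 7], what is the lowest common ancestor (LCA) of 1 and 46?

Tree insertion order: [13, 32, 46, 44, 1, 12, 35, 28, 10, 7]
Tree (level-order array): [13, 1, 32, None, 12, 28, 46, 10, None, None, None, 44, None, 7, None, 35]
In a BST, the LCA of p=1, q=46 is the first node v on the
root-to-leaf path with p <= v <= q (go left if both < v, right if both > v).
Walk from root:
  at 13: 1 <= 13 <= 46, this is the LCA
LCA = 13


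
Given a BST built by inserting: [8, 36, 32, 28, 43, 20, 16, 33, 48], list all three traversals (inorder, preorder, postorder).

Tree insertion order: [8, 36, 32, 28, 43, 20, 16, 33, 48]
Tree (level-order array): [8, None, 36, 32, 43, 28, 33, None, 48, 20, None, None, None, None, None, 16]
Inorder (L, root, R): [8, 16, 20, 28, 32, 33, 36, 43, 48]
Preorder (root, L, R): [8, 36, 32, 28, 20, 16, 33, 43, 48]
Postorder (L, R, root): [16, 20, 28, 33, 32, 48, 43, 36, 8]


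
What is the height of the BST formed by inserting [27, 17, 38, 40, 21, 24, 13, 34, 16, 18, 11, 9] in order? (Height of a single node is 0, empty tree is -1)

Insertion order: [27, 17, 38, 40, 21, 24, 13, 34, 16, 18, 11, 9]
Tree (level-order array): [27, 17, 38, 13, 21, 34, 40, 11, 16, 18, 24, None, None, None, None, 9]
Compute height bottom-up (empty subtree = -1):
  height(9) = 1 + max(-1, -1) = 0
  height(11) = 1 + max(0, -1) = 1
  height(16) = 1 + max(-1, -1) = 0
  height(13) = 1 + max(1, 0) = 2
  height(18) = 1 + max(-1, -1) = 0
  height(24) = 1 + max(-1, -1) = 0
  height(21) = 1 + max(0, 0) = 1
  height(17) = 1 + max(2, 1) = 3
  height(34) = 1 + max(-1, -1) = 0
  height(40) = 1 + max(-1, -1) = 0
  height(38) = 1 + max(0, 0) = 1
  height(27) = 1 + max(3, 1) = 4
Height = 4


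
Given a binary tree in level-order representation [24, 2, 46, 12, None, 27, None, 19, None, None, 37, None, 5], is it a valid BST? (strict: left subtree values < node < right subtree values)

Level-order array: [24, 2, 46, 12, None, 27, None, 19, None, None, 37, None, 5]
Validate using subtree bounds (lo, hi): at each node, require lo < value < hi,
then recurse left with hi=value and right with lo=value.
Preorder trace (stopping at first violation):
  at node 24 with bounds (-inf, +inf): OK
  at node 2 with bounds (-inf, 24): OK
  at node 12 with bounds (-inf, 2): VIOLATION
Node 12 violates its bound: not (-inf < 12 < 2).
Result: Not a valid BST


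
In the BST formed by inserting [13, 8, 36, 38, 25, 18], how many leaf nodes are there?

Tree built from: [13, 8, 36, 38, 25, 18]
Tree (level-order array): [13, 8, 36, None, None, 25, 38, 18]
Rule: A leaf has 0 children.
Per-node child counts:
  node 13: 2 child(ren)
  node 8: 0 child(ren)
  node 36: 2 child(ren)
  node 25: 1 child(ren)
  node 18: 0 child(ren)
  node 38: 0 child(ren)
Matching nodes: [8, 18, 38]
Count of leaf nodes: 3


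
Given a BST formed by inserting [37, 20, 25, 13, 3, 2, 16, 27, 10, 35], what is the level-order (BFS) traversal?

Tree insertion order: [37, 20, 25, 13, 3, 2, 16, 27, 10, 35]
Tree (level-order array): [37, 20, None, 13, 25, 3, 16, None, 27, 2, 10, None, None, None, 35]
BFS from the root, enqueuing left then right child of each popped node:
  queue [37] -> pop 37, enqueue [20], visited so far: [37]
  queue [20] -> pop 20, enqueue [13, 25], visited so far: [37, 20]
  queue [13, 25] -> pop 13, enqueue [3, 16], visited so far: [37, 20, 13]
  queue [25, 3, 16] -> pop 25, enqueue [27], visited so far: [37, 20, 13, 25]
  queue [3, 16, 27] -> pop 3, enqueue [2, 10], visited so far: [37, 20, 13, 25, 3]
  queue [16, 27, 2, 10] -> pop 16, enqueue [none], visited so far: [37, 20, 13, 25, 3, 16]
  queue [27, 2, 10] -> pop 27, enqueue [35], visited so far: [37, 20, 13, 25, 3, 16, 27]
  queue [2, 10, 35] -> pop 2, enqueue [none], visited so far: [37, 20, 13, 25, 3, 16, 27, 2]
  queue [10, 35] -> pop 10, enqueue [none], visited so far: [37, 20, 13, 25, 3, 16, 27, 2, 10]
  queue [35] -> pop 35, enqueue [none], visited so far: [37, 20, 13, 25, 3, 16, 27, 2, 10, 35]
Result: [37, 20, 13, 25, 3, 16, 27, 2, 10, 35]


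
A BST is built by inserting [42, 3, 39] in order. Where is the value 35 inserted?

Starting tree (level order): [42, 3, None, None, 39]
Insertion path: 42 -> 3 -> 39
Result: insert 35 as left child of 39
Final tree (level order): [42, 3, None, None, 39, 35]


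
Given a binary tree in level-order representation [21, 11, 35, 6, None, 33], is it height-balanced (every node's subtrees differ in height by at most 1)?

Tree (level-order array): [21, 11, 35, 6, None, 33]
Definition: a tree is height-balanced if, at every node, |h(left) - h(right)| <= 1 (empty subtree has height -1).
Bottom-up per-node check:
  node 6: h_left=-1, h_right=-1, diff=0 [OK], height=0
  node 11: h_left=0, h_right=-1, diff=1 [OK], height=1
  node 33: h_left=-1, h_right=-1, diff=0 [OK], height=0
  node 35: h_left=0, h_right=-1, diff=1 [OK], height=1
  node 21: h_left=1, h_right=1, diff=0 [OK], height=2
All nodes satisfy the balance condition.
Result: Balanced


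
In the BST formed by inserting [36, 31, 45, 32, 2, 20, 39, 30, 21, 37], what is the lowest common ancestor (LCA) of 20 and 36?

Tree insertion order: [36, 31, 45, 32, 2, 20, 39, 30, 21, 37]
Tree (level-order array): [36, 31, 45, 2, 32, 39, None, None, 20, None, None, 37, None, None, 30, None, None, 21]
In a BST, the LCA of p=20, q=36 is the first node v on the
root-to-leaf path with p <= v <= q (go left if both < v, right if both > v).
Walk from root:
  at 36: 20 <= 36 <= 36, this is the LCA
LCA = 36


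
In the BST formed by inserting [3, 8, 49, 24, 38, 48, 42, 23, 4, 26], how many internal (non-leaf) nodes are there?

Tree built from: [3, 8, 49, 24, 38, 48, 42, 23, 4, 26]
Tree (level-order array): [3, None, 8, 4, 49, None, None, 24, None, 23, 38, None, None, 26, 48, None, None, 42]
Rule: An internal node has at least one child.
Per-node child counts:
  node 3: 1 child(ren)
  node 8: 2 child(ren)
  node 4: 0 child(ren)
  node 49: 1 child(ren)
  node 24: 2 child(ren)
  node 23: 0 child(ren)
  node 38: 2 child(ren)
  node 26: 0 child(ren)
  node 48: 1 child(ren)
  node 42: 0 child(ren)
Matching nodes: [3, 8, 49, 24, 38, 48]
Count of internal (non-leaf) nodes: 6


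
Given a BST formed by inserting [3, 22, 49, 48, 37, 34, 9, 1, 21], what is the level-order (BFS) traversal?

Tree insertion order: [3, 22, 49, 48, 37, 34, 9, 1, 21]
Tree (level-order array): [3, 1, 22, None, None, 9, 49, None, 21, 48, None, None, None, 37, None, 34]
BFS from the root, enqueuing left then right child of each popped node:
  queue [3] -> pop 3, enqueue [1, 22], visited so far: [3]
  queue [1, 22] -> pop 1, enqueue [none], visited so far: [3, 1]
  queue [22] -> pop 22, enqueue [9, 49], visited so far: [3, 1, 22]
  queue [9, 49] -> pop 9, enqueue [21], visited so far: [3, 1, 22, 9]
  queue [49, 21] -> pop 49, enqueue [48], visited so far: [3, 1, 22, 9, 49]
  queue [21, 48] -> pop 21, enqueue [none], visited so far: [3, 1, 22, 9, 49, 21]
  queue [48] -> pop 48, enqueue [37], visited so far: [3, 1, 22, 9, 49, 21, 48]
  queue [37] -> pop 37, enqueue [34], visited so far: [3, 1, 22, 9, 49, 21, 48, 37]
  queue [34] -> pop 34, enqueue [none], visited so far: [3, 1, 22, 9, 49, 21, 48, 37, 34]
Result: [3, 1, 22, 9, 49, 21, 48, 37, 34]


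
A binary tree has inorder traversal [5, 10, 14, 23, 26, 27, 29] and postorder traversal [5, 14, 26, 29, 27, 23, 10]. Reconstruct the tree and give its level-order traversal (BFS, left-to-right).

Inorder:   [5, 10, 14, 23, 26, 27, 29]
Postorder: [5, 14, 26, 29, 27, 23, 10]
Algorithm: postorder visits root last, so walk postorder right-to-left;
each value is the root of the current inorder slice — split it at that
value, recurse on the right subtree first, then the left.
Recursive splits:
  root=10; inorder splits into left=[5], right=[14, 23, 26, 27, 29]
  root=23; inorder splits into left=[14], right=[26, 27, 29]
  root=27; inorder splits into left=[26], right=[29]
  root=29; inorder splits into left=[], right=[]
  root=26; inorder splits into left=[], right=[]
  root=14; inorder splits into left=[], right=[]
  root=5; inorder splits into left=[], right=[]
Reconstructed level-order: [10, 5, 23, 14, 27, 26, 29]


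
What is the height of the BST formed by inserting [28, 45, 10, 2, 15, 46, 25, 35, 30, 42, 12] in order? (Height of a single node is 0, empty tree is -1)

Insertion order: [28, 45, 10, 2, 15, 46, 25, 35, 30, 42, 12]
Tree (level-order array): [28, 10, 45, 2, 15, 35, 46, None, None, 12, 25, 30, 42]
Compute height bottom-up (empty subtree = -1):
  height(2) = 1 + max(-1, -1) = 0
  height(12) = 1 + max(-1, -1) = 0
  height(25) = 1 + max(-1, -1) = 0
  height(15) = 1 + max(0, 0) = 1
  height(10) = 1 + max(0, 1) = 2
  height(30) = 1 + max(-1, -1) = 0
  height(42) = 1 + max(-1, -1) = 0
  height(35) = 1 + max(0, 0) = 1
  height(46) = 1 + max(-1, -1) = 0
  height(45) = 1 + max(1, 0) = 2
  height(28) = 1 + max(2, 2) = 3
Height = 3


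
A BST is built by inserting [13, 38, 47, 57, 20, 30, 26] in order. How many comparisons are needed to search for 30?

Search path for 30: 13 -> 38 -> 20 -> 30
Found: True
Comparisons: 4


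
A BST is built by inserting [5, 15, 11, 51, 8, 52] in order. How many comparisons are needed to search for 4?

Search path for 4: 5
Found: False
Comparisons: 1


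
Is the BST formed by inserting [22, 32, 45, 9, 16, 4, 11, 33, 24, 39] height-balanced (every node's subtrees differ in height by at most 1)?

Tree (level-order array): [22, 9, 32, 4, 16, 24, 45, None, None, 11, None, None, None, 33, None, None, None, None, 39]
Definition: a tree is height-balanced if, at every node, |h(left) - h(right)| <= 1 (empty subtree has height -1).
Bottom-up per-node check:
  node 4: h_left=-1, h_right=-1, diff=0 [OK], height=0
  node 11: h_left=-1, h_right=-1, diff=0 [OK], height=0
  node 16: h_left=0, h_right=-1, diff=1 [OK], height=1
  node 9: h_left=0, h_right=1, diff=1 [OK], height=2
  node 24: h_left=-1, h_right=-1, diff=0 [OK], height=0
  node 39: h_left=-1, h_right=-1, diff=0 [OK], height=0
  node 33: h_left=-1, h_right=0, diff=1 [OK], height=1
  node 45: h_left=1, h_right=-1, diff=2 [FAIL (|1--1|=2 > 1)], height=2
  node 32: h_left=0, h_right=2, diff=2 [FAIL (|0-2|=2 > 1)], height=3
  node 22: h_left=2, h_right=3, diff=1 [OK], height=4
Node 45 violates the condition: |1 - -1| = 2 > 1.
Result: Not balanced


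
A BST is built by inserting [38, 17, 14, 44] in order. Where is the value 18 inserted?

Starting tree (level order): [38, 17, 44, 14]
Insertion path: 38 -> 17
Result: insert 18 as right child of 17
Final tree (level order): [38, 17, 44, 14, 18]


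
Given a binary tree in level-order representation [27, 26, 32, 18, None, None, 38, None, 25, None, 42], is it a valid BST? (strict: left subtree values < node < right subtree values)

Level-order array: [27, 26, 32, 18, None, None, 38, None, 25, None, 42]
Validate using subtree bounds (lo, hi): at each node, require lo < value < hi,
then recurse left with hi=value and right with lo=value.
Preorder trace (stopping at first violation):
  at node 27 with bounds (-inf, +inf): OK
  at node 26 with bounds (-inf, 27): OK
  at node 18 with bounds (-inf, 26): OK
  at node 25 with bounds (18, 26): OK
  at node 32 with bounds (27, +inf): OK
  at node 38 with bounds (32, +inf): OK
  at node 42 with bounds (38, +inf): OK
No violation found at any node.
Result: Valid BST


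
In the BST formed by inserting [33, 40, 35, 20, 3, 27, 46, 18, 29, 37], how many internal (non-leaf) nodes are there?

Tree built from: [33, 40, 35, 20, 3, 27, 46, 18, 29, 37]
Tree (level-order array): [33, 20, 40, 3, 27, 35, 46, None, 18, None, 29, None, 37]
Rule: An internal node has at least one child.
Per-node child counts:
  node 33: 2 child(ren)
  node 20: 2 child(ren)
  node 3: 1 child(ren)
  node 18: 0 child(ren)
  node 27: 1 child(ren)
  node 29: 0 child(ren)
  node 40: 2 child(ren)
  node 35: 1 child(ren)
  node 37: 0 child(ren)
  node 46: 0 child(ren)
Matching nodes: [33, 20, 3, 27, 40, 35]
Count of internal (non-leaf) nodes: 6


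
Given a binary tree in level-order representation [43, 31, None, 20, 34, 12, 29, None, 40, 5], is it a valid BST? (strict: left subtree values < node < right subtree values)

Level-order array: [43, 31, None, 20, 34, 12, 29, None, 40, 5]
Validate using subtree bounds (lo, hi): at each node, require lo < value < hi,
then recurse left with hi=value and right with lo=value.
Preorder trace (stopping at first violation):
  at node 43 with bounds (-inf, +inf): OK
  at node 31 with bounds (-inf, 43): OK
  at node 20 with bounds (-inf, 31): OK
  at node 12 with bounds (-inf, 20): OK
  at node 5 with bounds (-inf, 12): OK
  at node 29 with bounds (20, 31): OK
  at node 34 with bounds (31, 43): OK
  at node 40 with bounds (34, 43): OK
No violation found at any node.
Result: Valid BST


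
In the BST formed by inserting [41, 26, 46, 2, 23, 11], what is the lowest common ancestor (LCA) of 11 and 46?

Tree insertion order: [41, 26, 46, 2, 23, 11]
Tree (level-order array): [41, 26, 46, 2, None, None, None, None, 23, 11]
In a BST, the LCA of p=11, q=46 is the first node v on the
root-to-leaf path with p <= v <= q (go left if both < v, right if both > v).
Walk from root:
  at 41: 11 <= 41 <= 46, this is the LCA
LCA = 41


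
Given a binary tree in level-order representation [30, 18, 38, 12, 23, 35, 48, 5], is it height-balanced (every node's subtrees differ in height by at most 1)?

Tree (level-order array): [30, 18, 38, 12, 23, 35, 48, 5]
Definition: a tree is height-balanced if, at every node, |h(left) - h(right)| <= 1 (empty subtree has height -1).
Bottom-up per-node check:
  node 5: h_left=-1, h_right=-1, diff=0 [OK], height=0
  node 12: h_left=0, h_right=-1, diff=1 [OK], height=1
  node 23: h_left=-1, h_right=-1, diff=0 [OK], height=0
  node 18: h_left=1, h_right=0, diff=1 [OK], height=2
  node 35: h_left=-1, h_right=-1, diff=0 [OK], height=0
  node 48: h_left=-1, h_right=-1, diff=0 [OK], height=0
  node 38: h_left=0, h_right=0, diff=0 [OK], height=1
  node 30: h_left=2, h_right=1, diff=1 [OK], height=3
All nodes satisfy the balance condition.
Result: Balanced


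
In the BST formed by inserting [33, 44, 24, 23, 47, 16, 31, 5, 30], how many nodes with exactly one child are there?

Tree built from: [33, 44, 24, 23, 47, 16, 31, 5, 30]
Tree (level-order array): [33, 24, 44, 23, 31, None, 47, 16, None, 30, None, None, None, 5]
Rule: These are nodes with exactly 1 non-null child.
Per-node child counts:
  node 33: 2 child(ren)
  node 24: 2 child(ren)
  node 23: 1 child(ren)
  node 16: 1 child(ren)
  node 5: 0 child(ren)
  node 31: 1 child(ren)
  node 30: 0 child(ren)
  node 44: 1 child(ren)
  node 47: 0 child(ren)
Matching nodes: [23, 16, 31, 44]
Count of nodes with exactly one child: 4


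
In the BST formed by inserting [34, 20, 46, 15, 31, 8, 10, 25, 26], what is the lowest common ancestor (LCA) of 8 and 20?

Tree insertion order: [34, 20, 46, 15, 31, 8, 10, 25, 26]
Tree (level-order array): [34, 20, 46, 15, 31, None, None, 8, None, 25, None, None, 10, None, 26]
In a BST, the LCA of p=8, q=20 is the first node v on the
root-to-leaf path with p <= v <= q (go left if both < v, right if both > v).
Walk from root:
  at 34: both 8 and 20 < 34, go left
  at 20: 8 <= 20 <= 20, this is the LCA
LCA = 20


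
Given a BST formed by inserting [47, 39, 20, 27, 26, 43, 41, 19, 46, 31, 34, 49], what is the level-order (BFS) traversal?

Tree insertion order: [47, 39, 20, 27, 26, 43, 41, 19, 46, 31, 34, 49]
Tree (level-order array): [47, 39, 49, 20, 43, None, None, 19, 27, 41, 46, None, None, 26, 31, None, None, None, None, None, None, None, 34]
BFS from the root, enqueuing left then right child of each popped node:
  queue [47] -> pop 47, enqueue [39, 49], visited so far: [47]
  queue [39, 49] -> pop 39, enqueue [20, 43], visited so far: [47, 39]
  queue [49, 20, 43] -> pop 49, enqueue [none], visited so far: [47, 39, 49]
  queue [20, 43] -> pop 20, enqueue [19, 27], visited so far: [47, 39, 49, 20]
  queue [43, 19, 27] -> pop 43, enqueue [41, 46], visited so far: [47, 39, 49, 20, 43]
  queue [19, 27, 41, 46] -> pop 19, enqueue [none], visited so far: [47, 39, 49, 20, 43, 19]
  queue [27, 41, 46] -> pop 27, enqueue [26, 31], visited so far: [47, 39, 49, 20, 43, 19, 27]
  queue [41, 46, 26, 31] -> pop 41, enqueue [none], visited so far: [47, 39, 49, 20, 43, 19, 27, 41]
  queue [46, 26, 31] -> pop 46, enqueue [none], visited so far: [47, 39, 49, 20, 43, 19, 27, 41, 46]
  queue [26, 31] -> pop 26, enqueue [none], visited so far: [47, 39, 49, 20, 43, 19, 27, 41, 46, 26]
  queue [31] -> pop 31, enqueue [34], visited so far: [47, 39, 49, 20, 43, 19, 27, 41, 46, 26, 31]
  queue [34] -> pop 34, enqueue [none], visited so far: [47, 39, 49, 20, 43, 19, 27, 41, 46, 26, 31, 34]
Result: [47, 39, 49, 20, 43, 19, 27, 41, 46, 26, 31, 34]


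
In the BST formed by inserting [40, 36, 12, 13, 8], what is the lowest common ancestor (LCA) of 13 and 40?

Tree insertion order: [40, 36, 12, 13, 8]
Tree (level-order array): [40, 36, None, 12, None, 8, 13]
In a BST, the LCA of p=13, q=40 is the first node v on the
root-to-leaf path with p <= v <= q (go left if both < v, right if both > v).
Walk from root:
  at 40: 13 <= 40 <= 40, this is the LCA
LCA = 40


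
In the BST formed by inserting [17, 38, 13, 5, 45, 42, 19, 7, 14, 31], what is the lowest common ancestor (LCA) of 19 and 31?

Tree insertion order: [17, 38, 13, 5, 45, 42, 19, 7, 14, 31]
Tree (level-order array): [17, 13, 38, 5, 14, 19, 45, None, 7, None, None, None, 31, 42]
In a BST, the LCA of p=19, q=31 is the first node v on the
root-to-leaf path with p <= v <= q (go left if both < v, right if both > v).
Walk from root:
  at 17: both 19 and 31 > 17, go right
  at 38: both 19 and 31 < 38, go left
  at 19: 19 <= 19 <= 31, this is the LCA
LCA = 19


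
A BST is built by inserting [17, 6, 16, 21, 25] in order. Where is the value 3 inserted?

Starting tree (level order): [17, 6, 21, None, 16, None, 25]
Insertion path: 17 -> 6
Result: insert 3 as left child of 6
Final tree (level order): [17, 6, 21, 3, 16, None, 25]


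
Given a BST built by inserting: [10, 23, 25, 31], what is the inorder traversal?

Tree insertion order: [10, 23, 25, 31]
Tree (level-order array): [10, None, 23, None, 25, None, 31]
Inorder traversal: [10, 23, 25, 31]


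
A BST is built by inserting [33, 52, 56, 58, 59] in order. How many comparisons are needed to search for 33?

Search path for 33: 33
Found: True
Comparisons: 1


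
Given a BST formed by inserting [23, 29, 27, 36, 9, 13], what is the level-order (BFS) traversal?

Tree insertion order: [23, 29, 27, 36, 9, 13]
Tree (level-order array): [23, 9, 29, None, 13, 27, 36]
BFS from the root, enqueuing left then right child of each popped node:
  queue [23] -> pop 23, enqueue [9, 29], visited so far: [23]
  queue [9, 29] -> pop 9, enqueue [13], visited so far: [23, 9]
  queue [29, 13] -> pop 29, enqueue [27, 36], visited so far: [23, 9, 29]
  queue [13, 27, 36] -> pop 13, enqueue [none], visited so far: [23, 9, 29, 13]
  queue [27, 36] -> pop 27, enqueue [none], visited so far: [23, 9, 29, 13, 27]
  queue [36] -> pop 36, enqueue [none], visited so far: [23, 9, 29, 13, 27, 36]
Result: [23, 9, 29, 13, 27, 36]


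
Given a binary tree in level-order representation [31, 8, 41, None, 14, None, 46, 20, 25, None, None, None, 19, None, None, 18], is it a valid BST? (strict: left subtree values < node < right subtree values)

Level-order array: [31, 8, 41, None, 14, None, 46, 20, 25, None, None, None, 19, None, None, 18]
Validate using subtree bounds (lo, hi): at each node, require lo < value < hi,
then recurse left with hi=value and right with lo=value.
Preorder trace (stopping at first violation):
  at node 31 with bounds (-inf, +inf): OK
  at node 8 with bounds (-inf, 31): OK
  at node 14 with bounds (8, 31): OK
  at node 20 with bounds (8, 14): VIOLATION
Node 20 violates its bound: not (8 < 20 < 14).
Result: Not a valid BST


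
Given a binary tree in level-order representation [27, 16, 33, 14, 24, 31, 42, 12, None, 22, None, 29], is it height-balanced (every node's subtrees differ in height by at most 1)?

Tree (level-order array): [27, 16, 33, 14, 24, 31, 42, 12, None, 22, None, 29]
Definition: a tree is height-balanced if, at every node, |h(left) - h(right)| <= 1 (empty subtree has height -1).
Bottom-up per-node check:
  node 12: h_left=-1, h_right=-1, diff=0 [OK], height=0
  node 14: h_left=0, h_right=-1, diff=1 [OK], height=1
  node 22: h_left=-1, h_right=-1, diff=0 [OK], height=0
  node 24: h_left=0, h_right=-1, diff=1 [OK], height=1
  node 16: h_left=1, h_right=1, diff=0 [OK], height=2
  node 29: h_left=-1, h_right=-1, diff=0 [OK], height=0
  node 31: h_left=0, h_right=-1, diff=1 [OK], height=1
  node 42: h_left=-1, h_right=-1, diff=0 [OK], height=0
  node 33: h_left=1, h_right=0, diff=1 [OK], height=2
  node 27: h_left=2, h_right=2, diff=0 [OK], height=3
All nodes satisfy the balance condition.
Result: Balanced


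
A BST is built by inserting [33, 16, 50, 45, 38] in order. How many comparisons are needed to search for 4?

Search path for 4: 33 -> 16
Found: False
Comparisons: 2


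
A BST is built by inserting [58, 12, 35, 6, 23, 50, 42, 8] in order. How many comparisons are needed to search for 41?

Search path for 41: 58 -> 12 -> 35 -> 50 -> 42
Found: False
Comparisons: 5


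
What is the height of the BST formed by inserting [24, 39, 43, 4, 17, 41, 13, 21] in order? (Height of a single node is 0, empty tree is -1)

Insertion order: [24, 39, 43, 4, 17, 41, 13, 21]
Tree (level-order array): [24, 4, 39, None, 17, None, 43, 13, 21, 41]
Compute height bottom-up (empty subtree = -1):
  height(13) = 1 + max(-1, -1) = 0
  height(21) = 1 + max(-1, -1) = 0
  height(17) = 1 + max(0, 0) = 1
  height(4) = 1 + max(-1, 1) = 2
  height(41) = 1 + max(-1, -1) = 0
  height(43) = 1 + max(0, -1) = 1
  height(39) = 1 + max(-1, 1) = 2
  height(24) = 1 + max(2, 2) = 3
Height = 3


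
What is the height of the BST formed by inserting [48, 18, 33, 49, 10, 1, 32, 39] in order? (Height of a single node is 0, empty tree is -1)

Insertion order: [48, 18, 33, 49, 10, 1, 32, 39]
Tree (level-order array): [48, 18, 49, 10, 33, None, None, 1, None, 32, 39]
Compute height bottom-up (empty subtree = -1):
  height(1) = 1 + max(-1, -1) = 0
  height(10) = 1 + max(0, -1) = 1
  height(32) = 1 + max(-1, -1) = 0
  height(39) = 1 + max(-1, -1) = 0
  height(33) = 1 + max(0, 0) = 1
  height(18) = 1 + max(1, 1) = 2
  height(49) = 1 + max(-1, -1) = 0
  height(48) = 1 + max(2, 0) = 3
Height = 3


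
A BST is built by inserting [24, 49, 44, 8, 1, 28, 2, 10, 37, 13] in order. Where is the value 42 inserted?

Starting tree (level order): [24, 8, 49, 1, 10, 44, None, None, 2, None, 13, 28, None, None, None, None, None, None, 37]
Insertion path: 24 -> 49 -> 44 -> 28 -> 37
Result: insert 42 as right child of 37
Final tree (level order): [24, 8, 49, 1, 10, 44, None, None, 2, None, 13, 28, None, None, None, None, None, None, 37, None, 42]


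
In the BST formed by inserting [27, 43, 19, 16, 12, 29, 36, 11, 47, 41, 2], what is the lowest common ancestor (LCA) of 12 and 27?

Tree insertion order: [27, 43, 19, 16, 12, 29, 36, 11, 47, 41, 2]
Tree (level-order array): [27, 19, 43, 16, None, 29, 47, 12, None, None, 36, None, None, 11, None, None, 41, 2]
In a BST, the LCA of p=12, q=27 is the first node v on the
root-to-leaf path with p <= v <= q (go left if both < v, right if both > v).
Walk from root:
  at 27: 12 <= 27 <= 27, this is the LCA
LCA = 27


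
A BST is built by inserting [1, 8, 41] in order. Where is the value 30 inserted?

Starting tree (level order): [1, None, 8, None, 41]
Insertion path: 1 -> 8 -> 41
Result: insert 30 as left child of 41
Final tree (level order): [1, None, 8, None, 41, 30]


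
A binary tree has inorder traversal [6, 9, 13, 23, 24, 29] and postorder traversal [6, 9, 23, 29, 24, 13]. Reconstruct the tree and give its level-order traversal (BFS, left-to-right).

Inorder:   [6, 9, 13, 23, 24, 29]
Postorder: [6, 9, 23, 29, 24, 13]
Algorithm: postorder visits root last, so walk postorder right-to-left;
each value is the root of the current inorder slice — split it at that
value, recurse on the right subtree first, then the left.
Recursive splits:
  root=13; inorder splits into left=[6, 9], right=[23, 24, 29]
  root=24; inorder splits into left=[23], right=[29]
  root=29; inorder splits into left=[], right=[]
  root=23; inorder splits into left=[], right=[]
  root=9; inorder splits into left=[6], right=[]
  root=6; inorder splits into left=[], right=[]
Reconstructed level-order: [13, 9, 24, 6, 23, 29]


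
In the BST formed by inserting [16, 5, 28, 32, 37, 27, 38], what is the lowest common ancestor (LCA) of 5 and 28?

Tree insertion order: [16, 5, 28, 32, 37, 27, 38]
Tree (level-order array): [16, 5, 28, None, None, 27, 32, None, None, None, 37, None, 38]
In a BST, the LCA of p=5, q=28 is the first node v on the
root-to-leaf path with p <= v <= q (go left if both < v, right if both > v).
Walk from root:
  at 16: 5 <= 16 <= 28, this is the LCA
LCA = 16


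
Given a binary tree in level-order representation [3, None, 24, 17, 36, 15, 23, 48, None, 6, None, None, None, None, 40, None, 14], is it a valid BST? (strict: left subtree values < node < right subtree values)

Level-order array: [3, None, 24, 17, 36, 15, 23, 48, None, 6, None, None, None, None, 40, None, 14]
Validate using subtree bounds (lo, hi): at each node, require lo < value < hi,
then recurse left with hi=value and right with lo=value.
Preorder trace (stopping at first violation):
  at node 3 with bounds (-inf, +inf): OK
  at node 24 with bounds (3, +inf): OK
  at node 17 with bounds (3, 24): OK
  at node 15 with bounds (3, 17): OK
  at node 6 with bounds (3, 15): OK
  at node 14 with bounds (6, 15): OK
  at node 23 with bounds (17, 24): OK
  at node 36 with bounds (24, +inf): OK
  at node 48 with bounds (24, 36): VIOLATION
Node 48 violates its bound: not (24 < 48 < 36).
Result: Not a valid BST


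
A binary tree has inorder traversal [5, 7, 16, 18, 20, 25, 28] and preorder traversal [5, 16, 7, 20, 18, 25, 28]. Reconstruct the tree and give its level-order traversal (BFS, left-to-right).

Inorder:  [5, 7, 16, 18, 20, 25, 28]
Preorder: [5, 16, 7, 20, 18, 25, 28]
Algorithm: preorder visits root first, so consume preorder in order;
for each root, split the current inorder slice at that value into
left-subtree inorder and right-subtree inorder, then recurse.
Recursive splits:
  root=5; inorder splits into left=[], right=[7, 16, 18, 20, 25, 28]
  root=16; inorder splits into left=[7], right=[18, 20, 25, 28]
  root=7; inorder splits into left=[], right=[]
  root=20; inorder splits into left=[18], right=[25, 28]
  root=18; inorder splits into left=[], right=[]
  root=25; inorder splits into left=[], right=[28]
  root=28; inorder splits into left=[], right=[]
Reconstructed level-order: [5, 16, 7, 20, 18, 25, 28]


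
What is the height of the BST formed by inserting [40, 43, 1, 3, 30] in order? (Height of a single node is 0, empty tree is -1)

Insertion order: [40, 43, 1, 3, 30]
Tree (level-order array): [40, 1, 43, None, 3, None, None, None, 30]
Compute height bottom-up (empty subtree = -1):
  height(30) = 1 + max(-1, -1) = 0
  height(3) = 1 + max(-1, 0) = 1
  height(1) = 1 + max(-1, 1) = 2
  height(43) = 1 + max(-1, -1) = 0
  height(40) = 1 + max(2, 0) = 3
Height = 3


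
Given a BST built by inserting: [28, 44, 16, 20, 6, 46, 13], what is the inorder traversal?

Tree insertion order: [28, 44, 16, 20, 6, 46, 13]
Tree (level-order array): [28, 16, 44, 6, 20, None, 46, None, 13]
Inorder traversal: [6, 13, 16, 20, 28, 44, 46]


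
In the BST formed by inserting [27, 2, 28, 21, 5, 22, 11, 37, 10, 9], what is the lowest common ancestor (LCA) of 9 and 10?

Tree insertion order: [27, 2, 28, 21, 5, 22, 11, 37, 10, 9]
Tree (level-order array): [27, 2, 28, None, 21, None, 37, 5, 22, None, None, None, 11, None, None, 10, None, 9]
In a BST, the LCA of p=9, q=10 is the first node v on the
root-to-leaf path with p <= v <= q (go left if both < v, right if both > v).
Walk from root:
  at 27: both 9 and 10 < 27, go left
  at 2: both 9 and 10 > 2, go right
  at 21: both 9 and 10 < 21, go left
  at 5: both 9 and 10 > 5, go right
  at 11: both 9 and 10 < 11, go left
  at 10: 9 <= 10 <= 10, this is the LCA
LCA = 10


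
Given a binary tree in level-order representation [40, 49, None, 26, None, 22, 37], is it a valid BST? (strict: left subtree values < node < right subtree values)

Level-order array: [40, 49, None, 26, None, 22, 37]
Validate using subtree bounds (lo, hi): at each node, require lo < value < hi,
then recurse left with hi=value and right with lo=value.
Preorder trace (stopping at first violation):
  at node 40 with bounds (-inf, +inf): OK
  at node 49 with bounds (-inf, 40): VIOLATION
Node 49 violates its bound: not (-inf < 49 < 40).
Result: Not a valid BST


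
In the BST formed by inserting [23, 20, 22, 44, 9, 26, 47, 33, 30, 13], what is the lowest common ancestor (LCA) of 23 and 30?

Tree insertion order: [23, 20, 22, 44, 9, 26, 47, 33, 30, 13]
Tree (level-order array): [23, 20, 44, 9, 22, 26, 47, None, 13, None, None, None, 33, None, None, None, None, 30]
In a BST, the LCA of p=23, q=30 is the first node v on the
root-to-leaf path with p <= v <= q (go left if both < v, right if both > v).
Walk from root:
  at 23: 23 <= 23 <= 30, this is the LCA
LCA = 23


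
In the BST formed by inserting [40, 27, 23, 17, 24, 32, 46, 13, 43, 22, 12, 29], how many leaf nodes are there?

Tree built from: [40, 27, 23, 17, 24, 32, 46, 13, 43, 22, 12, 29]
Tree (level-order array): [40, 27, 46, 23, 32, 43, None, 17, 24, 29, None, None, None, 13, 22, None, None, None, None, 12]
Rule: A leaf has 0 children.
Per-node child counts:
  node 40: 2 child(ren)
  node 27: 2 child(ren)
  node 23: 2 child(ren)
  node 17: 2 child(ren)
  node 13: 1 child(ren)
  node 12: 0 child(ren)
  node 22: 0 child(ren)
  node 24: 0 child(ren)
  node 32: 1 child(ren)
  node 29: 0 child(ren)
  node 46: 1 child(ren)
  node 43: 0 child(ren)
Matching nodes: [12, 22, 24, 29, 43]
Count of leaf nodes: 5


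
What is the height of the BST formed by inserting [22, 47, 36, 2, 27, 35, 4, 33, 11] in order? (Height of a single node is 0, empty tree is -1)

Insertion order: [22, 47, 36, 2, 27, 35, 4, 33, 11]
Tree (level-order array): [22, 2, 47, None, 4, 36, None, None, 11, 27, None, None, None, None, 35, 33]
Compute height bottom-up (empty subtree = -1):
  height(11) = 1 + max(-1, -1) = 0
  height(4) = 1 + max(-1, 0) = 1
  height(2) = 1 + max(-1, 1) = 2
  height(33) = 1 + max(-1, -1) = 0
  height(35) = 1 + max(0, -1) = 1
  height(27) = 1 + max(-1, 1) = 2
  height(36) = 1 + max(2, -1) = 3
  height(47) = 1 + max(3, -1) = 4
  height(22) = 1 + max(2, 4) = 5
Height = 5


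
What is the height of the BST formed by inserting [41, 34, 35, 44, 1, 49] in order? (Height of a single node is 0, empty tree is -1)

Insertion order: [41, 34, 35, 44, 1, 49]
Tree (level-order array): [41, 34, 44, 1, 35, None, 49]
Compute height bottom-up (empty subtree = -1):
  height(1) = 1 + max(-1, -1) = 0
  height(35) = 1 + max(-1, -1) = 0
  height(34) = 1 + max(0, 0) = 1
  height(49) = 1 + max(-1, -1) = 0
  height(44) = 1 + max(-1, 0) = 1
  height(41) = 1 + max(1, 1) = 2
Height = 2


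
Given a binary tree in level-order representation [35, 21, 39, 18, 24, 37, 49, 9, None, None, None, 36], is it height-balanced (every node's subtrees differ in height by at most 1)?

Tree (level-order array): [35, 21, 39, 18, 24, 37, 49, 9, None, None, None, 36]
Definition: a tree is height-balanced if, at every node, |h(left) - h(right)| <= 1 (empty subtree has height -1).
Bottom-up per-node check:
  node 9: h_left=-1, h_right=-1, diff=0 [OK], height=0
  node 18: h_left=0, h_right=-1, diff=1 [OK], height=1
  node 24: h_left=-1, h_right=-1, diff=0 [OK], height=0
  node 21: h_left=1, h_right=0, diff=1 [OK], height=2
  node 36: h_left=-1, h_right=-1, diff=0 [OK], height=0
  node 37: h_left=0, h_right=-1, diff=1 [OK], height=1
  node 49: h_left=-1, h_right=-1, diff=0 [OK], height=0
  node 39: h_left=1, h_right=0, diff=1 [OK], height=2
  node 35: h_left=2, h_right=2, diff=0 [OK], height=3
All nodes satisfy the balance condition.
Result: Balanced


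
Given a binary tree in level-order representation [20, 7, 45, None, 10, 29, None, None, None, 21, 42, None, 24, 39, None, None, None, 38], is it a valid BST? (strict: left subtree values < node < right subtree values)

Level-order array: [20, 7, 45, None, 10, 29, None, None, None, 21, 42, None, 24, 39, None, None, None, 38]
Validate using subtree bounds (lo, hi): at each node, require lo < value < hi,
then recurse left with hi=value and right with lo=value.
Preorder trace (stopping at first violation):
  at node 20 with bounds (-inf, +inf): OK
  at node 7 with bounds (-inf, 20): OK
  at node 10 with bounds (7, 20): OK
  at node 45 with bounds (20, +inf): OK
  at node 29 with bounds (20, 45): OK
  at node 21 with bounds (20, 29): OK
  at node 24 with bounds (21, 29): OK
  at node 42 with bounds (29, 45): OK
  at node 39 with bounds (29, 42): OK
  at node 38 with bounds (29, 39): OK
No violation found at any node.
Result: Valid BST
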